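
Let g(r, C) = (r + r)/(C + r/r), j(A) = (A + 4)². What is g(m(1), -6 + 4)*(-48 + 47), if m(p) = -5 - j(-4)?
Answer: -10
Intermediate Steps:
j(A) = (4 + A)²
m(p) = -5 (m(p) = -5 - (4 - 4)² = -5 - 1*0² = -5 - 1*0 = -5 + 0 = -5)
g(r, C) = 2*r/(1 + C) (g(r, C) = (2*r)/(C + 1) = (2*r)/(1 + C) = 2*r/(1 + C))
g(m(1), -6 + 4)*(-48 + 47) = (2*(-5)/(1 + (-6 + 4)))*(-48 + 47) = (2*(-5)/(1 - 2))*(-1) = (2*(-5)/(-1))*(-1) = (2*(-5)*(-1))*(-1) = 10*(-1) = -10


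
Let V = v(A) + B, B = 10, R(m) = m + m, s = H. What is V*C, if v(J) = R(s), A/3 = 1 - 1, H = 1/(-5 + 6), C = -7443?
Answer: -89316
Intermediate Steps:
H = 1 (H = 1/1 = 1)
s = 1
R(m) = 2*m
A = 0 (A = 3*(1 - 1) = 3*0 = 0)
v(J) = 2 (v(J) = 2*1 = 2)
V = 12 (V = 2 + 10 = 12)
V*C = 12*(-7443) = -89316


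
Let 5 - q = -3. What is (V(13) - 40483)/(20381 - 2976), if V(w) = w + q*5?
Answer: -8086/3481 ≈ -2.3229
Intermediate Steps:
q = 8 (q = 5 - 1*(-3) = 5 + 3 = 8)
V(w) = 40 + w (V(w) = w + 8*5 = w + 40 = 40 + w)
(V(13) - 40483)/(20381 - 2976) = ((40 + 13) - 40483)/(20381 - 2976) = (53 - 40483)/17405 = -40430*1/17405 = -8086/3481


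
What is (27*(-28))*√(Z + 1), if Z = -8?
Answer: -756*I*√7 ≈ -2000.2*I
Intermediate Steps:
(27*(-28))*√(Z + 1) = (27*(-28))*√(-8 + 1) = -756*I*√7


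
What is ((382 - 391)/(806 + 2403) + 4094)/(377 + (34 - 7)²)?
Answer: 13137637/3549154 ≈ 3.7016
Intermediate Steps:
((382 - 391)/(806 + 2403) + 4094)/(377 + (34 - 7)²) = (-9/3209 + 4094)/(377 + 27²) = (-9*1/3209 + 4094)/(377 + 729) = (-9/3209 + 4094)/1106 = (13137637/3209)*(1/1106) = 13137637/3549154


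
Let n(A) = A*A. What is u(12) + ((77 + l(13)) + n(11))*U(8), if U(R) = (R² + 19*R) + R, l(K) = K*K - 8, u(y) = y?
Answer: 80428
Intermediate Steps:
n(A) = A²
l(K) = -8 + K² (l(K) = K² - 8 = -8 + K²)
U(R) = R² + 20*R
u(12) + ((77 + l(13)) + n(11))*U(8) = 12 + ((77 + (-8 + 13²)) + 11²)*(8*(20 + 8)) = 12 + ((77 + (-8 + 169)) + 121)*(8*28) = 12 + ((77 + 161) + 121)*224 = 12 + (238 + 121)*224 = 12 + 359*224 = 12 + 80416 = 80428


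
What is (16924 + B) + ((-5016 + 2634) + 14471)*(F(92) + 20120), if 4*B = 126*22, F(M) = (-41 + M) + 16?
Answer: 244058260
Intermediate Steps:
F(M) = -25 + M
B = 693 (B = (126*22)/4 = (¼)*2772 = 693)
(16924 + B) + ((-5016 + 2634) + 14471)*(F(92) + 20120) = (16924 + 693) + ((-5016 + 2634) + 14471)*((-25 + 92) + 20120) = 17617 + (-2382 + 14471)*(67 + 20120) = 17617 + 12089*20187 = 17617 + 244040643 = 244058260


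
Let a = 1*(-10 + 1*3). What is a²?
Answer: 49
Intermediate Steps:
a = -7 (a = 1*(-10 + 3) = 1*(-7) = -7)
a² = (-7)² = 49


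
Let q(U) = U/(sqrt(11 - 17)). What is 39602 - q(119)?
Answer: 39602 + 119*I*sqrt(6)/6 ≈ 39602.0 + 48.582*I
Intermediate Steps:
q(U) = -I*U*sqrt(6)/6 (q(U) = U/(sqrt(-6)) = U/((I*sqrt(6))) = U*(-I*sqrt(6)/6) = -I*U*sqrt(6)/6)
39602 - q(119) = 39602 - (-1)*I*119*sqrt(6)/6 = 39602 - (-119)*I*sqrt(6)/6 = 39602 + 119*I*sqrt(6)/6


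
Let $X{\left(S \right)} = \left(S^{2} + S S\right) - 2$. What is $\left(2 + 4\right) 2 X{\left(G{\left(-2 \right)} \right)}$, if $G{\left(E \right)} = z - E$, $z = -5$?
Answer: $192$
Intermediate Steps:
$G{\left(E \right)} = -5 - E$
$X{\left(S \right)} = -2 + 2 S^{2}$ ($X{\left(S \right)} = \left(S^{2} + S^{2}\right) - 2 = 2 S^{2} - 2 = -2 + 2 S^{2}$)
$\left(2 + 4\right) 2 X{\left(G{\left(-2 \right)} \right)} = \left(2 + 4\right) 2 \left(-2 + 2 \left(-5 - -2\right)^{2}\right) = 6 \cdot 2 \left(-2 + 2 \left(-5 + 2\right)^{2}\right) = 12 \left(-2 + 2 \left(-3\right)^{2}\right) = 12 \left(-2 + 2 \cdot 9\right) = 12 \left(-2 + 18\right) = 12 \cdot 16 = 192$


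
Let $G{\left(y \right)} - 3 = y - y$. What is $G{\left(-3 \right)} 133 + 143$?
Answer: $542$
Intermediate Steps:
$G{\left(y \right)} = 3$ ($G{\left(y \right)} = 3 + \left(y - y\right) = 3 + 0 = 3$)
$G{\left(-3 \right)} 133 + 143 = 3 \cdot 133 + 143 = 399 + 143 = 542$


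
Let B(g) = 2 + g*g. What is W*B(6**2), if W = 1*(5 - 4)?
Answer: 1298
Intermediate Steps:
B(g) = 2 + g**2
W = 1 (W = 1*1 = 1)
W*B(6**2) = 1*(2 + (6**2)**2) = 1*(2 + 36**2) = 1*(2 + 1296) = 1*1298 = 1298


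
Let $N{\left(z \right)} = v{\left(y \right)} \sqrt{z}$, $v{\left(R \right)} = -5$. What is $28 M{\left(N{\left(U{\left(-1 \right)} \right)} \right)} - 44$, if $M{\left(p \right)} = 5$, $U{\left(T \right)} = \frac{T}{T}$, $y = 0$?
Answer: $96$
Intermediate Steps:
$U{\left(T \right)} = 1$
$N{\left(z \right)} = - 5 \sqrt{z}$
$28 M{\left(N{\left(U{\left(-1 \right)} \right)} \right)} - 44 = 28 \cdot 5 - 44 = 140 - 44 = 96$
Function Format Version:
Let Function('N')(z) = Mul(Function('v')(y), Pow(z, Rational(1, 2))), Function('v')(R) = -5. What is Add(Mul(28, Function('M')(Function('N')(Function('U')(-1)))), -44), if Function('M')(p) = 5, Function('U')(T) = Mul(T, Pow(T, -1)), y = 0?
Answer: 96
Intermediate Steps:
Function('U')(T) = 1
Function('N')(z) = Mul(-5, Pow(z, Rational(1, 2)))
Add(Mul(28, Function('M')(Function('N')(Function('U')(-1)))), -44) = Add(Mul(28, 5), -44) = Add(140, -44) = 96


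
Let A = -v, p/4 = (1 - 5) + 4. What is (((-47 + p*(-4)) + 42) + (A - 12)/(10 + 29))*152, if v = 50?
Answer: -39064/39 ≈ -1001.6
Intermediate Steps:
p = 0 (p = 4*((1 - 5) + 4) = 4*(-4 + 4) = 4*0 = 0)
A = -50 (A = -1*50 = -50)
(((-47 + p*(-4)) + 42) + (A - 12)/(10 + 29))*152 = (((-47 + 0*(-4)) + 42) + (-50 - 12)/(10 + 29))*152 = (((-47 + 0) + 42) - 62/39)*152 = ((-47 + 42) - 62*1/39)*152 = (-5 - 62/39)*152 = -257/39*152 = -39064/39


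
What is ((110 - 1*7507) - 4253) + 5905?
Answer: -5745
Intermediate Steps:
((110 - 1*7507) - 4253) + 5905 = ((110 - 7507) - 4253) + 5905 = (-7397 - 4253) + 5905 = -11650 + 5905 = -5745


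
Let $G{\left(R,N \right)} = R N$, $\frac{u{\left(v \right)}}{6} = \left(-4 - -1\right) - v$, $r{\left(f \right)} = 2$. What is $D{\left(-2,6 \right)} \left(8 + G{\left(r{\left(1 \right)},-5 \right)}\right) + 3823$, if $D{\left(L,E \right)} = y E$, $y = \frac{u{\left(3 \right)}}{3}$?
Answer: $3967$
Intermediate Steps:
$u{\left(v \right)} = -18 - 6 v$ ($u{\left(v \right)} = 6 \left(\left(-4 - -1\right) - v\right) = 6 \left(\left(-4 + 1\right) - v\right) = 6 \left(-3 - v\right) = -18 - 6 v$)
$y = -12$ ($y = \frac{-18 - 18}{3} = \left(-18 - 18\right) \frac{1}{3} = \left(-36\right) \frac{1}{3} = -12$)
$G{\left(R,N \right)} = N R$
$D{\left(L,E \right)} = - 12 E$
$D{\left(-2,6 \right)} \left(8 + G{\left(r{\left(1 \right)},-5 \right)}\right) + 3823 = \left(-12\right) 6 \left(8 - 10\right) + 3823 = - 72 \left(8 - 10\right) + 3823 = \left(-72\right) \left(-2\right) + 3823 = 144 + 3823 = 3967$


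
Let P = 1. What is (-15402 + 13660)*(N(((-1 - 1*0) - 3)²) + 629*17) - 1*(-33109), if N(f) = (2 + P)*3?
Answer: -18609775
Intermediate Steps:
N(f) = 9 (N(f) = (2 + 1)*3 = 3*3 = 9)
(-15402 + 13660)*(N(((-1 - 1*0) - 3)²) + 629*17) - 1*(-33109) = (-15402 + 13660)*(9 + 629*17) - 1*(-33109) = -1742*(9 + 10693) + 33109 = -1742*10702 + 33109 = -18642884 + 33109 = -18609775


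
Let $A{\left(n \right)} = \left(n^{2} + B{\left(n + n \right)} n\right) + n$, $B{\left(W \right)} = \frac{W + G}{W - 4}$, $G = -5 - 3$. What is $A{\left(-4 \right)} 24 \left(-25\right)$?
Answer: $-4000$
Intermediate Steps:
$G = -8$
$B{\left(W \right)} = \frac{-8 + W}{-4 + W}$ ($B{\left(W \right)} = \frac{W - 8}{W - 4} = \frac{-8 + W}{-4 + W}$)
$A{\left(n \right)} = n + n^{2} + \frac{n \left(-8 + 2 n\right)}{-4 + 2 n}$ ($A{\left(n \right)} = \left(n^{2} + \frac{-8 + \left(n + n\right)}{-4 + \left(n + n\right)} n\right) + n = \left(n^{2} + \frac{-8 + 2 n}{-4 + 2 n} n\right) + n = \left(n^{2} + \frac{n \left(-8 + 2 n\right)}{-4 + 2 n}\right) + n = n + n^{2} + \frac{n \left(-8 + 2 n\right)}{-4 + 2 n}$)
$A{\left(-4 \right)} 24 \left(-25\right) = - \frac{4 \left(-6 + \left(-4\right)^{2}\right)}{-2 - 4} \cdot 24 \left(-25\right) = - \frac{4 \left(-6 + 16\right)}{-6} \cdot 24 \left(-25\right) = \left(-4\right) \left(- \frac{1}{6}\right) 10 \cdot 24 \left(-25\right) = \frac{20}{3} \cdot 24 \left(-25\right) = 160 \left(-25\right) = -4000$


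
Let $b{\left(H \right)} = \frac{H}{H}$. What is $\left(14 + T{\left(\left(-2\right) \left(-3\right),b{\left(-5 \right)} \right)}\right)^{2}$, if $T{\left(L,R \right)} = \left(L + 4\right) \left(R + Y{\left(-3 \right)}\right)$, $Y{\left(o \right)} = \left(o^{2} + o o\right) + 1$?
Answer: $45796$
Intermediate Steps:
$Y{\left(o \right)} = 1 + 2 o^{2}$ ($Y{\left(o \right)} = \left(o^{2} + o^{2}\right) + 1 = 2 o^{2} + 1 = 1 + 2 o^{2}$)
$b{\left(H \right)} = 1$
$T{\left(L,R \right)} = \left(4 + L\right) \left(19 + R\right)$ ($T{\left(L,R \right)} = \left(L + 4\right) \left(R + \left(1 + 2 \left(-3\right)^{2}\right)\right) = \left(4 + L\right) \left(R + \left(1 + 2 \cdot 9\right)\right) = \left(4 + L\right) \left(R + \left(1 + 18\right)\right) = \left(4 + L\right) \left(R + 19\right) = \left(4 + L\right) \left(19 + R\right)$)
$\left(14 + T{\left(\left(-2\right) \left(-3\right),b{\left(-5 \right)} \right)}\right)^{2} = \left(14 + \left(76 + 4 \cdot 1 + 19 \left(\left(-2\right) \left(-3\right)\right) + \left(-2\right) \left(-3\right) 1\right)\right)^{2} = \left(14 + \left(76 + 4 + 19 \cdot 6 + 6 \cdot 1\right)\right)^{2} = \left(14 + \left(76 + 4 + 114 + 6\right)\right)^{2} = \left(14 + 200\right)^{2} = 214^{2} = 45796$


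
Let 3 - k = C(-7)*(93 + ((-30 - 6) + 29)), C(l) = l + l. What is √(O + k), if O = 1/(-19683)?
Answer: 2*√17818035/243 ≈ 34.742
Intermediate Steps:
O = -1/19683 ≈ -5.0805e-5
C(l) = 2*l
k = 1207 (k = 3 - 2*(-7)*(93 + ((-30 - 6) + 29)) = 3 - (-14)*(93 + (-36 + 29)) = 3 - (-14)*(93 - 7) = 3 - (-14)*86 = 3 - 1*(-1204) = 3 + 1204 = 1207)
√(O + k) = √(-1/19683 + 1207) = √(23757380/19683) = 2*√17818035/243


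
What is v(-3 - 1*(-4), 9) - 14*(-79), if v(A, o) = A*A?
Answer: 1107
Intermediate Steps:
v(A, o) = A²
v(-3 - 1*(-4), 9) - 14*(-79) = (-3 - 1*(-4))² - 14*(-79) = (-3 + 4)² + 1106 = 1² + 1106 = 1 + 1106 = 1107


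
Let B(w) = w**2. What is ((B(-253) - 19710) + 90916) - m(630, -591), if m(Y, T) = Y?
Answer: 134585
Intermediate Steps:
((B(-253) - 19710) + 90916) - m(630, -591) = (((-253)**2 - 19710) + 90916) - 1*630 = ((64009 - 19710) + 90916) - 630 = (44299 + 90916) - 630 = 135215 - 630 = 134585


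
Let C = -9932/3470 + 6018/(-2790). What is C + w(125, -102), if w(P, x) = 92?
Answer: 14034781/161355 ≈ 86.981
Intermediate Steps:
C = -809879/161355 (C = -9932*1/3470 + 6018*(-1/2790) = -4966/1735 - 1003/465 = -809879/161355 ≈ -5.0192)
C + w(125, -102) = -809879/161355 + 92 = 14034781/161355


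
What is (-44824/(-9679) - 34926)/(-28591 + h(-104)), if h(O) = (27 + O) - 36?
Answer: 169001965/138913008 ≈ 1.2166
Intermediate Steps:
h(O) = -9 + O
(-44824/(-9679) - 34926)/(-28591 + h(-104)) = (-44824/(-9679) - 34926)/(-28591 + (-9 - 104)) = (-44824*(-1/9679) - 34926)/(-28591 - 113) = (44824/9679 - 34926)/(-28704) = -338003930/9679*(-1/28704) = 169001965/138913008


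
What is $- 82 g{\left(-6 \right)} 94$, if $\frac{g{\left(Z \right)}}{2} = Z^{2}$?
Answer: $-554976$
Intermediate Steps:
$g{\left(Z \right)} = 2 Z^{2}$
$- 82 g{\left(-6 \right)} 94 = - 82 \cdot 2 \left(-6\right)^{2} \cdot 94 = - 82 \cdot 2 \cdot 36 \cdot 94 = \left(-82\right) 72 \cdot 94 = \left(-5904\right) 94 = -554976$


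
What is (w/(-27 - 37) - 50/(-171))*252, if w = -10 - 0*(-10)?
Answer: 17185/152 ≈ 113.06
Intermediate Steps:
w = -10 (w = -10 - 1*0 = -10 + 0 = -10)
(w/(-27 - 37) - 50/(-171))*252 = (-10/(-27 - 37) - 50/(-171))*252 = (-10/(-64) - 50*(-1/171))*252 = (-10*(-1/64) + 50/171)*252 = (5/32 + 50/171)*252 = (2455/5472)*252 = 17185/152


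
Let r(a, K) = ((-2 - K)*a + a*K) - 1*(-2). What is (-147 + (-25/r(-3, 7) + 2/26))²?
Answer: 243516025/10816 ≈ 22514.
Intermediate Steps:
r(a, K) = 2 + K*a + a*(-2 - K) (r(a, K) = (a*(-2 - K) + K*a) + 2 = (K*a + a*(-2 - K)) + 2 = 2 + K*a + a*(-2 - K))
(-147 + (-25/r(-3, 7) + 2/26))² = (-147 + (-25/(2 - 2*(-3)) + 2/26))² = (-147 + (-25/(2 + 6) + 2*(1/26)))² = (-147 + (-25/8 + 1/13))² = (-147 - 317/104)² = (-15605/104)² = 243516025/10816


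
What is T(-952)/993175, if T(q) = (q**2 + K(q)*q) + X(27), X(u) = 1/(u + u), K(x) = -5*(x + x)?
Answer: -440463743/53631450 ≈ -8.2128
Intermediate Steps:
K(x) = -10*x
X(u) = 1/(2*u)
T(q) = 1/54 - 9*q**2 (T(q) = (q**2 + (-10*q)*q) + (1/2)/27 = (q**2 - 10*q**2) + (1/2)*(1/27) = -9*q**2 + 1/54 = 1/54 - 9*q**2)
T(-952)/993175 = (1/54 - 9*(-952)**2)/993175 = (1/54 - 9*906304)*(1/993175) = (1/54 - 8156736)*(1/993175) = -440463743/54*1/993175 = -440463743/53631450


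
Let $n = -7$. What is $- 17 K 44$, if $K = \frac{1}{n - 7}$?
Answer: $\frac{374}{7} \approx 53.429$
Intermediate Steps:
$K = - \frac{1}{14}$ ($K = \frac{1}{-7 - 7} = \frac{1}{-14} = - \frac{1}{14} \approx -0.071429$)
$- 17 K 44 = \left(-17\right) \left(- \frac{1}{14}\right) 44 = \frac{17}{14} \cdot 44 = \frac{374}{7}$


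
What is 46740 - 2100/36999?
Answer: 576443720/12333 ≈ 46740.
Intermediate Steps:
46740 - 2100/36999 = 46740 - 1*700/12333 = 46740 - 700/12333 = 576443720/12333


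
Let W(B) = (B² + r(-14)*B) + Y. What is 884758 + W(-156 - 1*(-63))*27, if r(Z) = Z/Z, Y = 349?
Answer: 1125193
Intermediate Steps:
r(Z) = 1
W(B) = 349 + B + B² (W(B) = (B² + 1*B) + 349 = (B² + B) + 349 = (B + B²) + 349 = 349 + B + B²)
884758 + W(-156 - 1*(-63))*27 = 884758 + (349 + (-156 - 1*(-63)) + (-156 - 1*(-63))²)*27 = 884758 + (349 + (-156 + 63) + (-156 + 63)²)*27 = 884758 + (349 - 93 + (-93)²)*27 = 884758 + (349 - 93 + 8649)*27 = 884758 + 8905*27 = 884758 + 240435 = 1125193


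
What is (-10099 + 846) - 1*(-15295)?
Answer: 6042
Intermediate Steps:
(-10099 + 846) - 1*(-15295) = -9253 + 15295 = 6042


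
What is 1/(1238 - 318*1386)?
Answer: -1/439510 ≈ -2.2753e-6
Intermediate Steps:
1/(1238 - 318*1386) = 1/(1238 - 440748) = 1/(-439510) = -1/439510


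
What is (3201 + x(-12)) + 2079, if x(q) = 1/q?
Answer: 63359/12 ≈ 5279.9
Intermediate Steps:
(3201 + x(-12)) + 2079 = (3201 + 1/(-12)) + 2079 = (3201 - 1/12) + 2079 = 38411/12 + 2079 = 63359/12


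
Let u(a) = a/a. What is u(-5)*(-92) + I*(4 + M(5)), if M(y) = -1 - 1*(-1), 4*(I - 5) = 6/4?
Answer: -141/2 ≈ -70.500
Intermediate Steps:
u(a) = 1
I = 43/8 (I = 5 + (6/4)/4 = 5 + (6*(¼))/4 = 5 + (¼)*(3/2) = 5 + 3/8 = 43/8 ≈ 5.3750)
M(y) = 0 (M(y) = -1 + 1 = 0)
u(-5)*(-92) + I*(4 + M(5)) = 1*(-92) + 43*(4 + 0)/8 = -92 + (43/8)*4 = -92 + 43/2 = -141/2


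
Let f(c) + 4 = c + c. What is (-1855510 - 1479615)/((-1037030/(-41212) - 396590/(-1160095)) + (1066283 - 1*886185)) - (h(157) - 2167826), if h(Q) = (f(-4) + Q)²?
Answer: 369747864717461023123/172233501732573 ≈ 2.1468e+6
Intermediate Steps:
f(c) = -4 + 2*c (f(c) = -4 + (c + c) = -4 + 2*c)
h(Q) = (-12 + Q)² (h(Q) = ((-4 + 2*(-4)) + Q)² = ((-4 - 8) + Q)² = (-12 + Q)²)
(-1855510 - 1479615)/((-1037030/(-41212) - 396590/(-1160095)) + (1066283 - 1*886185)) - (h(157) - 2167826) = (-1855510 - 1479615)/((-1037030/(-41212) - 396590/(-1160095)) + (1066283 - 1*886185)) - ((-12 + 157)² - 2167826) = -3335125/((-1037030*(-1/41212) - 396590*(-1/1160095)) + (1066283 - 886185)) - (145² - 2167826) = -3335125/((518515/20606 + 79318/232019) + 180098) - (21025 - 2167826) = -3335125/(121939758493/4780983514 + 180098) - 1*(-2146801) = -3335125/861167508662865/4780983514 + 2146801 = -3335125*4780983514/861167508662865 + 2146801 = -3189035528425850/172233501732573 + 2146801 = 369747864717461023123/172233501732573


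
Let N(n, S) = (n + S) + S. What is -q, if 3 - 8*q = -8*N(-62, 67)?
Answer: -579/8 ≈ -72.375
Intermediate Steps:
N(n, S) = n + 2*S (N(n, S) = (S + n) + S = n + 2*S)
q = 579/8 (q = 3/8 - (-1)*(-62 + 2*67) = 3/8 - (-1)*(-62 + 134) = 3/8 - (-1)*72 = 3/8 - ⅛*(-576) = 3/8 + 72 = 579/8 ≈ 72.375)
-q = -1*579/8 = -579/8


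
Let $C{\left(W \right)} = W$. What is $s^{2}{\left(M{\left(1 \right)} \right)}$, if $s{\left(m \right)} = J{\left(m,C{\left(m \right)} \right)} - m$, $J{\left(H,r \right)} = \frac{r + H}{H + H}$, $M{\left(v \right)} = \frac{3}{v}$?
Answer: $4$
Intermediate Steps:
$J{\left(H,r \right)} = \frac{H + r}{2 H}$
$s{\left(m \right)} = 1 - m$ ($s{\left(m \right)} = \frac{m + m}{2 m} - m = \frac{2 m}{2 m} - m = 1 - m$)
$s^{2}{\left(M{\left(1 \right)} \right)} = \left(1 - \frac{3}{1}\right)^{2} = \left(1 - 3 \cdot 1\right)^{2} = \left(1 - 3\right)^{2} = \left(-2\right)^{2} = 4$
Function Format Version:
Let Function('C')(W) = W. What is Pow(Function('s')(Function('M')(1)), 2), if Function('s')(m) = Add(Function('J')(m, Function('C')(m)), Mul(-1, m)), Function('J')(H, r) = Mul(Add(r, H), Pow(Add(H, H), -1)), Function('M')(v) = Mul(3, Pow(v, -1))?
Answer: 4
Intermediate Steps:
Function('J')(H, r) = Mul(Rational(1, 2), Pow(H, -1), Add(H, r)) (Function('J')(H, r) = Mul(Add(H, r), Pow(Mul(2, H), -1)) = Mul(Add(H, r), Mul(Rational(1, 2), Pow(H, -1))) = Mul(Rational(1, 2), Pow(H, -1), Add(H, r)))
Function('s')(m) = Add(1, Mul(-1, m)) (Function('s')(m) = Add(Mul(Rational(1, 2), Pow(m, -1), Add(m, m)), Mul(-1, m)) = Add(Mul(Rational(1, 2), Pow(m, -1), Mul(2, m)), Mul(-1, m)) = Add(1, Mul(-1, m)))
Pow(Function('s')(Function('M')(1)), 2) = Pow(Add(1, Mul(-1, Mul(3, Pow(1, -1)))), 2) = Pow(Add(1, Mul(-1, Mul(3, 1))), 2) = Pow(Add(1, Mul(-1, 3)), 2) = Pow(Add(1, -3), 2) = Pow(-2, 2) = 4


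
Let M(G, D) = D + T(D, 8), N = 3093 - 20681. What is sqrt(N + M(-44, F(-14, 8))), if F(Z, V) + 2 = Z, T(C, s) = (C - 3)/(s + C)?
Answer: I*sqrt(281626)/4 ≈ 132.67*I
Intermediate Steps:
T(C, s) = (-3 + C)/(C + s)
F(Z, V) = -2 + Z
N = -17588
M(G, D) = D + (-3 + D)/(8 + D) (M(G, D) = D + (-3 + D)/(D + 8) = D + (-3 + D)/(8 + D))
sqrt(N + M(-44, F(-14, 8))) = sqrt(-17588 + (-3 + (-2 - 14) + (-2 - 14)*(8 + (-2 - 14)))/(8 + (-2 - 14))) = sqrt(-17588 + (-3 - 16 - 16*(8 - 16))/(8 - 16)) = sqrt(-17588 + (-3 - 16 - 16*(-8))/(-8)) = sqrt(-17588 - (-3 - 16 + 128)/8) = sqrt(-17588 - 1/8*109) = sqrt(-17588 - 109/8) = sqrt(-140813/8) = I*sqrt(281626)/4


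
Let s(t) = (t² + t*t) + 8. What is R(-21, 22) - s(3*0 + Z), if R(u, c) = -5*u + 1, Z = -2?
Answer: 90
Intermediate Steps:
s(t) = 8 + 2*t² (s(t) = (t² + t²) + 8 = 2*t² + 8 = 8 + 2*t²)
R(u, c) = 1 - 5*u
R(-21, 22) - s(3*0 + Z) = (1 - 5*(-21)) - (8 + 2*(3*0 - 2)²) = (1 + 105) - (8 + 2*(0 - 2)²) = 106 - (8 + 2*(-2)²) = 106 - (8 + 2*4) = 106 - (8 + 8) = 106 - 1*16 = 106 - 16 = 90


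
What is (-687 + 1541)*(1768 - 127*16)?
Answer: -225456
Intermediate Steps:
(-687 + 1541)*(1768 - 127*16) = 854*(1768 - 2032) = 854*(-264) = -225456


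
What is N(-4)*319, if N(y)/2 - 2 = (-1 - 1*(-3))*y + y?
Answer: -6380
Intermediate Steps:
N(y) = 4 + 6*y (N(y) = 4 + 2*((-1 - 1*(-3))*y + y) = 4 + 2*((-1 + 3)*y + y) = 4 + 2*(2*y + y) = 4 + 2*(3*y) = 4 + 6*y)
N(-4)*319 = (4 + 6*(-4))*319 = (4 - 24)*319 = -20*319 = -6380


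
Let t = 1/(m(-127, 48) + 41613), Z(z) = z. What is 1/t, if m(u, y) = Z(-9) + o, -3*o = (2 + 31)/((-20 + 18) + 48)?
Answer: 1913773/46 ≈ 41604.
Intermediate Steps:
o = -11/46 (o = -(2 + 31)/(3*((-20 + 18) + 48)) = -11/(-2 + 48) = -11/46 ≈ -0.23913)
m(u, y) = -425/46 (m(u, y) = -9 - 11/46 = -425/46)
t = 46/1913773 (t = 1/(-425/46 + 41613) = 1/(1913773/46) = 46/1913773 ≈ 2.4036e-5)
1/t = 1/(46/1913773) = 1913773/46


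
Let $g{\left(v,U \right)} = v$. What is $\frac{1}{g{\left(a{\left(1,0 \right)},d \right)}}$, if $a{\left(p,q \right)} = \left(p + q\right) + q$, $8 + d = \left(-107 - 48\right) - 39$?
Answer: $1$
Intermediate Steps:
$d = -202$ ($d = -8 - 194 = -202$)
$a{\left(p,q \right)} = p + 2 q$
$\frac{1}{g{\left(a{\left(1,0 \right)},d \right)}} = \frac{1}{1 + 2 \cdot 0} = \frac{1}{1 + 0} = 1^{-1} = 1$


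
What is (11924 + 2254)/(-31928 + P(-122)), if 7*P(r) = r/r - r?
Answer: -714/1607 ≈ -0.44431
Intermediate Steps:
P(r) = ⅐ - r/7 (P(r) = (r/r - r)/7 = (1 - r)/7 = ⅐ - r/7)
(11924 + 2254)/(-31928 + P(-122)) = (11924 + 2254)/(-31928 + (⅐ - ⅐*(-122))) = 14178/(-31928 + (⅐ + 122/7)) = 14178/(-31928 + 123/7) = 14178/(-223373/7) = 14178*(-7/223373) = -714/1607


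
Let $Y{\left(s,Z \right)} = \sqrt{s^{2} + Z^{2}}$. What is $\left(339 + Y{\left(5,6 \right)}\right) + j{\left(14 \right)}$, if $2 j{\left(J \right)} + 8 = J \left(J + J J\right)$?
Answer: $1805 + \sqrt{61} \approx 1812.8$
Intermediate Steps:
$Y{\left(s,Z \right)} = \sqrt{Z^{2} + s^{2}}$
$j{\left(J \right)} = -4 + \frac{J \left(J + J^{2}\right)}{2}$ ($j{\left(J \right)} = -4 + \frac{J \left(J + J J\right)}{2} = -4 + \frac{J \left(J + J^{2}\right)}{2}$)
$\left(339 + Y{\left(5,6 \right)}\right) + j{\left(14 \right)} = \left(339 + \sqrt{6^{2} + 5^{2}}\right) + \left(-4 + \frac{14^{2}}{2} + \frac{14^{3}}{2}\right) = \left(339 + \sqrt{36 + 25}\right) + \left(-4 + \frac{1}{2} \cdot 196 + \frac{1}{2} \cdot 2744\right) = \left(339 + \sqrt{61}\right) + \left(-4 + 98 + 1372\right) = \left(339 + \sqrt{61}\right) + 1466 = 1805 + \sqrt{61}$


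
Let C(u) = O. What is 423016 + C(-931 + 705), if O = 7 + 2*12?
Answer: 423047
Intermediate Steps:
O = 31 (O = 7 + 24 = 31)
C(u) = 31
423016 + C(-931 + 705) = 423016 + 31 = 423047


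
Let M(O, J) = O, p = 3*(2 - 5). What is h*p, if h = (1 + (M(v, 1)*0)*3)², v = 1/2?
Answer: -9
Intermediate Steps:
v = ½ (v = 1*(½) = ½ ≈ 0.50000)
p = -9 (p = 3*(-3) = -9)
h = 1 (h = (1 + ((½)*0)*3)² = (1 + 0*3)² = (1 + 0)² = 1² = 1)
h*p = 1*(-9) = -9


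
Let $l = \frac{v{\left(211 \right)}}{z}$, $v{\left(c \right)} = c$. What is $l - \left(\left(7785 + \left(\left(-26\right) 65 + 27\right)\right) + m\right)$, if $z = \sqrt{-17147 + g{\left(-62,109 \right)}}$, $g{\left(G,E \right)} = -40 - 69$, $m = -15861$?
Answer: $9739 - \frac{211 i \sqrt{4314}}{8628} \approx 9739.0 - 1.6062 i$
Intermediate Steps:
$g{\left(G,E \right)} = -109$ ($g{\left(G,E \right)} = -40 - 69 = -109$)
$z = 2 i \sqrt{4314}$ ($z = \sqrt{-17147 - 109} = \sqrt{-17256} = 2 i \sqrt{4314} \approx 131.36 i$)
$l = - \frac{211 i \sqrt{4314}}{8628}$ ($l = \frac{211}{2 i \sqrt{4314}} = 211 \left(- \frac{i \sqrt{4314}}{8628}\right) = - \frac{211 i \sqrt{4314}}{8628} \approx - 1.6062 i$)
$l - \left(\left(7785 + \left(\left(-26\right) 65 + 27\right)\right) + m\right) = - \frac{211 i \sqrt{4314}}{8628} - \left(\left(7785 + \left(\left(-26\right) 65 + 27\right)\right) - 15861\right) = - \frac{211 i \sqrt{4314}}{8628} - \left(\left(7785 + \left(-1690 + 27\right)\right) - 15861\right) = - \frac{211 i \sqrt{4314}}{8628} - \left(\left(7785 - 1663\right) - 15861\right) = - \frac{211 i \sqrt{4314}}{8628} - \left(6122 - 15861\right) = - \frac{211 i \sqrt{4314}}{8628} - -9739 = - \frac{211 i \sqrt{4314}}{8628} + 9739 = 9739 - \frac{211 i \sqrt{4314}}{8628}$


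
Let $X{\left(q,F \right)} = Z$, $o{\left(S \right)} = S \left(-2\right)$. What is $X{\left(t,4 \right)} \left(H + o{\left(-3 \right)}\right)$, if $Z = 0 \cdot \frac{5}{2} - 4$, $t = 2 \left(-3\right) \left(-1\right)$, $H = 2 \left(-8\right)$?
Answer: $40$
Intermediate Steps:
$H = -16$
$o{\left(S \right)} = - 2 S$
$t = 6$ ($t = \left(-6\right) \left(-1\right) = 6$)
$Z = -4$ ($Z = 0 \cdot 5 \cdot \frac{1}{2} - 4 = 0 \cdot \frac{5}{2} - 4 = 0 - 4 = -4$)
$X{\left(q,F \right)} = -4$
$X{\left(t,4 \right)} \left(H + o{\left(-3 \right)}\right) = - 4 \left(-16 - -6\right) = - 4 \left(-16 + 6\right) = \left(-4\right) \left(-10\right) = 40$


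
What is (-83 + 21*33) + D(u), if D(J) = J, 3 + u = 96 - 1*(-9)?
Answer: 712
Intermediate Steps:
u = 102 (u = -3 + (96 - 1*(-9)) = -3 + (96 + 9) = -3 + 105 = 102)
(-83 + 21*33) + D(u) = (-83 + 21*33) + 102 = (-83 + 693) + 102 = 610 + 102 = 712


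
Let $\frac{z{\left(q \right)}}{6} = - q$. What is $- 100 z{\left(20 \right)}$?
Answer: $12000$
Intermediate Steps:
$z{\left(q \right)} = - 6 q$ ($z{\left(q \right)} = 6 \left(- q\right) = - 6 q$)
$- 100 z{\left(20 \right)} = - 100 \left(\left(-6\right) 20\right) = \left(-100\right) \left(-120\right) = 12000$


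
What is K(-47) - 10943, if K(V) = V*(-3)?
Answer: -10802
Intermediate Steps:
K(V) = -3*V
K(-47) - 10943 = -3*(-47) - 10943 = 141 - 10943 = -10802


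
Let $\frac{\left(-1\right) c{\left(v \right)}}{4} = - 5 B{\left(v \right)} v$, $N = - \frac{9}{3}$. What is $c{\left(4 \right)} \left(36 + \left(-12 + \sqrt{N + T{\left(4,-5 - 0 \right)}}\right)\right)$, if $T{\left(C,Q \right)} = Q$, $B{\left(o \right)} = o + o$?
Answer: $15360 + 1280 i \sqrt{2} \approx 15360.0 + 1810.2 i$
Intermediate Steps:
$B{\left(o \right)} = 2 o$
$N = -3$ ($N = \left(-9\right) \frac{1}{3} = -3$)
$c{\left(v \right)} = 40 v^{2}$ ($c{\left(v \right)} = - 4 - 5 \cdot 2 v v = - 4 - 10 v v = - 4 \left(- 10 v^{2}\right) = 40 v^{2}$)
$c{\left(4 \right)} \left(36 + \left(-12 + \sqrt{N + T{\left(4,-5 - 0 \right)}}\right)\right) = 40 \cdot 4^{2} \left(36 - \left(12 - \sqrt{-3 - 5}\right)\right) = 40 \cdot 16 \left(36 - \left(12 - \sqrt{-3 + \left(-5 + 0\right)}\right)\right) = 640 \left(36 - \left(12 - \sqrt{-3 - 5}\right)\right) = 640 \left(36 - \left(12 - \sqrt{-8}\right)\right) = 640 \left(36 - \left(12 - 2 i \sqrt{2}\right)\right) = 640 \left(24 + 2 i \sqrt{2}\right) = 15360 + 1280 i \sqrt{2}$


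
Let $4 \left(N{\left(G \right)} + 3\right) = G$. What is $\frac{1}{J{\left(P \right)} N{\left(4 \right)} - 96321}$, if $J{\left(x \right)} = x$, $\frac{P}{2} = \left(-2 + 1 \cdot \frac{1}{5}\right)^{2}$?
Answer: $- \frac{25}{2408349} \approx -1.0381 \cdot 10^{-5}$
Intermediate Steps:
$N{\left(G \right)} = -3 + \frac{G}{4}$
$P = \frac{162}{25}$ ($P = 2 \left(-2 + 1 \cdot \frac{1}{5}\right)^{2} = 2 \left(-2 + \frac{1}{5}\right)^{2} = 2 \left(- \frac{9}{5}\right)^{2} = 2 \cdot \frac{81}{25} = \frac{162}{25} \approx 6.48$)
$\frac{1}{J{\left(P \right)} N{\left(4 \right)} - 96321} = \frac{1}{\frac{162 \left(-3 + \frac{1}{4} \cdot 4\right)}{25} - 96321} = \frac{1}{\frac{162 \left(-3 + 1\right)}{25} - 96321} = \frac{1}{\frac{162}{25} \left(-2\right) - 96321} = \frac{1}{- \frac{324}{25} - 96321} = \frac{1}{- \frac{2408349}{25}} = - \frac{25}{2408349}$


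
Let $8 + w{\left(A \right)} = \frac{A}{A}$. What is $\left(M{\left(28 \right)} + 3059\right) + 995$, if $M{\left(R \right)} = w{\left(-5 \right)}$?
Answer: $4047$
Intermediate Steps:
$w{\left(A \right)} = -7$ ($w{\left(A \right)} = -8 + \frac{A}{A} = -8 + 1 = -7$)
$M{\left(R \right)} = -7$
$\left(M{\left(28 \right)} + 3059\right) + 995 = \left(-7 + 3059\right) + 995 = 3052 + 995 = 4047$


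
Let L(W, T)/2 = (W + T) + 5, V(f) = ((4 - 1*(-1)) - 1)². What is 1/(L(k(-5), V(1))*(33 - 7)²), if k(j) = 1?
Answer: 1/29744 ≈ 3.3620e-5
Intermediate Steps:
V(f) = 16 (V(f) = ((4 + 1) - 1)² = (5 - 1)² = 4² = 16)
L(W, T) = 10 + 2*T + 2*W (L(W, T) = 2*((W + T) + 5) = 2*((T + W) + 5) = 2*(5 + T + W) = 10 + 2*T + 2*W)
1/(L(k(-5), V(1))*(33 - 7)²) = 1/((10 + 2*16 + 2*1)*(33 - 7)²) = 1/((10 + 32 + 2)*26²) = 1/(44*676) = 1/29744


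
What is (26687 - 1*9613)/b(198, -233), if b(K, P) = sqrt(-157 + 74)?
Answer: -17074*I*sqrt(83)/83 ≈ -1874.1*I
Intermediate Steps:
b(K, P) = I*sqrt(83) (b(K, P) = sqrt(-83) = I*sqrt(83))
(26687 - 1*9613)/b(198, -233) = (26687 - 1*9613)/((I*sqrt(83))) = (26687 - 9613)*(-I*sqrt(83)/83) = 17074*(-I*sqrt(83)/83) = -17074*I*sqrt(83)/83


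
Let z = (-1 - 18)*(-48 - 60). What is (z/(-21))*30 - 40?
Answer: -20800/7 ≈ -2971.4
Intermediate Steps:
z = 2052 (z = -19*(-108) = 2052)
(z/(-21))*30 - 40 = (2052/(-21))*30 - 40 = (2052*(-1/21))*30 - 40 = -684/7*30 - 40 = -20520/7 - 40 = -20800/7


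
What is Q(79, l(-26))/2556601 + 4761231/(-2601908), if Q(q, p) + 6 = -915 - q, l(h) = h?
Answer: -12175169843831/6652040594708 ≈ -1.8303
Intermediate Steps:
Q(q, p) = -921 - q (Q(q, p) = -6 + (-915 - q) = -921 - q)
Q(79, l(-26))/2556601 + 4761231/(-2601908) = (-921 - 1*79)/2556601 + 4761231/(-2601908) = (-921 - 79)*(1/2556601) + 4761231*(-1/2601908) = -1000*1/2556601 - 4761231/2601908 = -1000/2556601 - 4761231/2601908 = -12175169843831/6652040594708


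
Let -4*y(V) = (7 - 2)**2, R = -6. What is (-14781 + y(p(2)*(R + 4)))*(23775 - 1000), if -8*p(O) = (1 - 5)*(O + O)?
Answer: -1347118475/4 ≈ -3.3678e+8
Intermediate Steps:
p(O) = O (p(O) = -(1 - 5)*(O + O)/8 = -(-1)*2*O/2 = -(-1)*O = O)
y(V) = -25/4 (y(V) = -(7 - 2)**2/4 = -1/4*5**2 = -1/4*25 = -25/4)
(-14781 + y(p(2)*(R + 4)))*(23775 - 1000) = (-14781 - 25/4)*(23775 - 1000) = -59149/4*22775 = -1347118475/4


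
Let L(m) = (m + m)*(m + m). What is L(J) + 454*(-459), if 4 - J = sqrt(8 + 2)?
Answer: -208282 - 32*sqrt(10) ≈ -2.0838e+5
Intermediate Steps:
J = 4 - sqrt(10) (J = 4 - sqrt(8 + 2) = 4 - sqrt(10) ≈ 0.83772)
L(m) = 4*m**2 (L(m) = (2*m)*(2*m) = 4*m**2)
L(J) + 454*(-459) = 4*(4 - sqrt(10))**2 + 454*(-459) = 4*(4 - sqrt(10))**2 - 208386 = -208386 + 4*(4 - sqrt(10))**2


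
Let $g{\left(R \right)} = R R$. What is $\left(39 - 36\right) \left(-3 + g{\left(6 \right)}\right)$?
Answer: $99$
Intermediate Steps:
$g{\left(R \right)} = R^{2}$
$\left(39 - 36\right) \left(-3 + g{\left(6 \right)}\right) = \left(39 - 36\right) \left(-3 + 6^{2}\right) = 3 \left(-3 + 36\right) = 3 \cdot 33 = 99$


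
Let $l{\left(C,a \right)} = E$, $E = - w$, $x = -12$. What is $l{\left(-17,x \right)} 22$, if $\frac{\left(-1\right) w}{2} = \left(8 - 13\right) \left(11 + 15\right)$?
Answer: $-5720$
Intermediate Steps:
$w = 260$ ($w = - 2 \left(8 - 13\right) \left(11 + 15\right) = - 2 \left(\left(-5\right) 26\right) = \left(-2\right) \left(-130\right) = 260$)
$E = -260$ ($E = \left(-1\right) 260 = -260$)
$l{\left(C,a \right)} = -260$
$l{\left(-17,x \right)} 22 = \left(-260\right) 22 = -5720$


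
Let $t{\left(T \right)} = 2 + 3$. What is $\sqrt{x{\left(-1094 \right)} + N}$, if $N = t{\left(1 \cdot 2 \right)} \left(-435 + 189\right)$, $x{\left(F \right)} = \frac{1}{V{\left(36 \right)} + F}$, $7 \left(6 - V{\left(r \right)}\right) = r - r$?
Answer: $\frac{i \sqrt{22750097}}{136} \approx 35.071 i$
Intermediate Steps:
$t{\left(T \right)} = 5$
$V{\left(r \right)} = 6$ ($V{\left(r \right)} = 6 - \frac{r - r}{7} = 6 - 0 = 6 + 0 = 6$)
$x{\left(F \right)} = \frac{1}{6 + F}$
$N = -1230$ ($N = 5 \left(-435 + 189\right) = 5 \left(-246\right) = -1230$)
$\sqrt{x{\left(-1094 \right)} + N} = \sqrt{\frac{1}{6 - 1094} - 1230} = \sqrt{\frac{1}{-1088} - 1230} = \sqrt{- \frac{1}{1088} - 1230} = \sqrt{- \frac{1338241}{1088}} = \frac{i \sqrt{22750097}}{136}$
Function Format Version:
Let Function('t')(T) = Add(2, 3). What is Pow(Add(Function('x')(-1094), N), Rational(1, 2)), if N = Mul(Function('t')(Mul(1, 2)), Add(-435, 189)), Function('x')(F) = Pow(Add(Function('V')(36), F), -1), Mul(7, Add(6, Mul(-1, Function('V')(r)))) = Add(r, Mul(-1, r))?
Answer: Mul(Rational(1, 136), I, Pow(22750097, Rational(1, 2))) ≈ Mul(35.071, I)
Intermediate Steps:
Function('t')(T) = 5
Function('V')(r) = 6 (Function('V')(r) = Add(6, Mul(Rational(-1, 7), Add(r, Mul(-1, r)))) = Add(6, Mul(Rational(-1, 7), 0)) = Add(6, 0) = 6)
Function('x')(F) = Pow(Add(6, F), -1)
N = -1230 (N = Mul(5, Add(-435, 189)) = Mul(5, -246) = -1230)
Pow(Add(Function('x')(-1094), N), Rational(1, 2)) = Pow(Add(Pow(Add(6, -1094), -1), -1230), Rational(1, 2)) = Pow(Add(Pow(-1088, -1), -1230), Rational(1, 2)) = Pow(Add(Rational(-1, 1088), -1230), Rational(1, 2)) = Pow(Rational(-1338241, 1088), Rational(1, 2)) = Mul(Rational(1, 136), I, Pow(22750097, Rational(1, 2)))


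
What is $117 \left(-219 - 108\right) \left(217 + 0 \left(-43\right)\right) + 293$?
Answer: $-8301910$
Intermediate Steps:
$117 \left(-219 - 108\right) \left(217 + 0 \left(-43\right)\right) + 293 = 117 \left(- 327 \left(217 + 0\right)\right) + 293 = 117 \left(\left(-327\right) 217\right) + 293 = 117 \left(-70959\right) + 293 = -8302203 + 293 = -8301910$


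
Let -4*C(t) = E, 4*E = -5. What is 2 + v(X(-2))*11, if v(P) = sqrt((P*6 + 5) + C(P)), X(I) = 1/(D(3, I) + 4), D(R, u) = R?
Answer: 2 + 11*sqrt(4837)/28 ≈ 29.323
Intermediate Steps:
E = -5/4 (E = (1/4)*(-5) = -5/4 ≈ -1.2500)
C(t) = 5/16 (C(t) = -1/4*(-5/4) = 5/16)
X(I) = 1/7 (X(I) = 1/(3 + 4) = 1/7)
v(P) = sqrt(85/16 + 6*P) (v(P) = sqrt((P*6 + 5) + 5/16) = sqrt((6*P + 5) + 5/16) = sqrt((5 + 6*P) + 5/16) = sqrt(85/16 + 6*P))
2 + v(X(-2))*11 = 2 + (sqrt(85 + 96*(1/7))/4)*11 = 2 + (sqrt(85 + 96/7)/4)*11 = 2 + (sqrt(691/7)/4)*11 = 2 + ((sqrt(4837)/7)/4)*11 = 2 + (sqrt(4837)/28)*11 = 2 + 11*sqrt(4837)/28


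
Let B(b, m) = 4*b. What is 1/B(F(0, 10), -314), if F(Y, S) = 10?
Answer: 1/40 ≈ 0.025000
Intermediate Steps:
1/B(F(0, 10), -314) = 1/(4*10) = 1/40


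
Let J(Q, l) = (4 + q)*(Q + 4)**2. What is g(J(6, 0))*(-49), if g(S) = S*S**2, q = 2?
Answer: -10584000000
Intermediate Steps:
J(Q, l) = 6*(4 + Q)**2 (J(Q, l) = (4 + 2)*(Q + 4)**2 = 6*(4 + Q)**2)
g(S) = S**3
g(J(6, 0))*(-49) = (6*(4 + 6)**2)**3*(-49) = (6*10**2)**3*(-49) = (6*100)**3*(-49) = 600**3*(-49) = 216000000*(-49) = -10584000000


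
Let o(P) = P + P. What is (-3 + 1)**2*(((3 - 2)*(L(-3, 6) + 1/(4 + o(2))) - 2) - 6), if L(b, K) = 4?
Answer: -31/2 ≈ -15.500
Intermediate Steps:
o(P) = 2*P
(-3 + 1)**2*(((3 - 2)*(L(-3, 6) + 1/(4 + o(2))) - 2) - 6) = (-3 + 1)**2*(((3 - 2)*(4 + 1/(4 + 2*2)) - 2) - 6) = (-2)**2*((1*(4 + 1/(4 + 4)) - 2) - 6) = 4*((1*(4 + 1/8) - 2) - 6) = 4*((1*(33/8) - 2) - 6) = 4*((33/8 - 2) - 6) = 4*(17/8 - 6) = 4*(-31/8) = -31/2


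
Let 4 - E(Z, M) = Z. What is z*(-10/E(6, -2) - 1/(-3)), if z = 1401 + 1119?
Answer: 13440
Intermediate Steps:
E(Z, M) = 4 - Z
z = 2520
z*(-10/E(6, -2) - 1/(-3)) = 2520*(-10/(4 - 1*6) - 1/(-3)) = 2520*(-10/(4 - 6) - 1*(-⅓)) = 2520*(-10/(-2) + ⅓) = 2520*(-10*(-½) + ⅓) = 2520*(5 + ⅓) = 2520*(16/3) = 13440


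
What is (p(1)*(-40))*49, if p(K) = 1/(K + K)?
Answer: -980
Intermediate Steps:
p(K) = 1/(2*K)
(p(1)*(-40))*49 = (((½)/1)*(-40))*49 = (((½)*1)*(-40))*49 = ((½)*(-40))*49 = -20*49 = -980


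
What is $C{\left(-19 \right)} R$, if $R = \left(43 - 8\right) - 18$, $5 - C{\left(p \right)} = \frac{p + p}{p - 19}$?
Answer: $68$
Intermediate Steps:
$C{\left(p \right)} = 5 - \frac{2 p}{-19 + p}$ ($C{\left(p \right)} = 5 - \frac{p + p}{p - 19} = 5 - \frac{2 p}{-19 + p}$)
$R = 17$ ($R = 35 - 18 = 17$)
$C{\left(-19 \right)} R = \frac{-95 + 3 \left(-19\right)}{-19 - 19} \cdot 17 = \frac{-95 - 57}{-38} \cdot 17 = \left(- \frac{1}{38}\right) \left(-152\right) 17 = 4 \cdot 17 = 68$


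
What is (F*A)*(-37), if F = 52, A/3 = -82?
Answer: 473304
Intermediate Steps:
A = -246 (A = 3*(-82) = -246)
(F*A)*(-37) = (52*(-246))*(-37) = -12792*(-37) = 473304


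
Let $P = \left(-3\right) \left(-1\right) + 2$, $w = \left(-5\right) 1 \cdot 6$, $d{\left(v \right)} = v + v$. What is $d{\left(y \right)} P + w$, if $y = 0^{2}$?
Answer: $-30$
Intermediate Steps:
$y = 0$
$d{\left(v \right)} = 2 v$
$w = -30$ ($w = \left(-5\right) 6 = -30$)
$P = 5$ ($P = 3 + 2 = 5$)
$d{\left(y \right)} P + w = 2 \cdot 0 \cdot 5 - 30 = 0 \cdot 5 - 30 = 0 - 30 = -30$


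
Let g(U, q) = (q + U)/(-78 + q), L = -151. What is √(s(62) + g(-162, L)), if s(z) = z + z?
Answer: √6574361/229 ≈ 11.197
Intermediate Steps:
g(U, q) = (U + q)/(-78 + q)
s(z) = 2*z
√(s(62) + g(-162, L)) = √(2*62 + (-162 - 151)/(-78 - 151)) = √(124 - 313/(-229)) = √(124 - 1/229*(-313)) = √(124 + 313/229) = √(28709/229) = √6574361/229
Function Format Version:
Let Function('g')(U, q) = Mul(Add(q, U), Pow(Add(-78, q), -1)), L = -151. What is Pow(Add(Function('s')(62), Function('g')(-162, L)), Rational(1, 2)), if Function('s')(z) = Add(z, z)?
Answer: Mul(Rational(1, 229), Pow(6574361, Rational(1, 2))) ≈ 11.197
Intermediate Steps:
Function('g')(U, q) = Mul(Pow(Add(-78, q), -1), Add(U, q)) (Function('g')(U, q) = Mul(Add(U, q), Pow(Add(-78, q), -1)) = Mul(Pow(Add(-78, q), -1), Add(U, q)))
Function('s')(z) = Mul(2, z)
Pow(Add(Function('s')(62), Function('g')(-162, L)), Rational(1, 2)) = Pow(Add(Mul(2, 62), Mul(Pow(Add(-78, -151), -1), Add(-162, -151))), Rational(1, 2)) = Pow(Add(124, Mul(Pow(-229, -1), -313)), Rational(1, 2)) = Pow(Add(124, Mul(Rational(-1, 229), -313)), Rational(1, 2)) = Pow(Add(124, Rational(313, 229)), Rational(1, 2)) = Pow(Rational(28709, 229), Rational(1, 2)) = Mul(Rational(1, 229), Pow(6574361, Rational(1, 2)))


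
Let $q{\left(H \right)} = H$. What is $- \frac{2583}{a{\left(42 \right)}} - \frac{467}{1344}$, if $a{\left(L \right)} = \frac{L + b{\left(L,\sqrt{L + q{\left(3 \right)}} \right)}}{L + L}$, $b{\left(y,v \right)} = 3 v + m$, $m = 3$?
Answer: $- \frac{8100755}{1344} + \frac{6027 \sqrt{5}}{5} \approx -3332.0$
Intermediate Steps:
$b{\left(y,v \right)} = 3 + 3 v$ ($b{\left(y,v \right)} = 3 v + 3 = 3 + 3 v$)
$a{\left(L \right)} = \frac{3 + L + 3 \sqrt{3 + L}}{2 L}$ ($a{\left(L \right)} = \frac{L + \left(3 + 3 \sqrt{L + 3}\right)}{L + L} = \frac{L + \left(3 + 3 \sqrt{3 + L}\right)}{2 L} = \left(3 + L + 3 \sqrt{3 + L}\right) \frac{1}{2 L} = \frac{3 + L + 3 \sqrt{3 + L}}{2 L}$)
$- \frac{2583}{a{\left(42 \right)}} - \frac{467}{1344} = - \frac{2583}{\frac{1}{2} \cdot \frac{1}{42} \left(3 + 42 + 3 \sqrt{3 + 42}\right)} - \frac{467}{1344} = - \frac{2583}{\frac{1}{2} \cdot \frac{1}{42} \left(3 + 42 + 3 \sqrt{45}\right)} - \frac{467}{1344} = - \frac{2583}{\frac{1}{2} \cdot \frac{1}{42} \left(3 + 42 + 3 \cdot 3 \sqrt{5}\right)} - \frac{467}{1344} = - \frac{2583}{\frac{1}{2} \cdot \frac{1}{42} \left(3 + 42 + 9 \sqrt{5}\right)} - \frac{467}{1344} = - \frac{2583}{\frac{1}{2} \cdot \frac{1}{42} \left(45 + 9 \sqrt{5}\right)} - \frac{467}{1344} = - \frac{2583}{\frac{15}{28} + \frac{3 \sqrt{5}}{28}} - \frac{467}{1344} = - \frac{467}{1344} - \frac{2583}{\frac{15}{28} + \frac{3 \sqrt{5}}{28}}$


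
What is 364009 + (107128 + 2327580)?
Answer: 2798717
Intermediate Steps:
364009 + (107128 + 2327580) = 364009 + 2434708 = 2798717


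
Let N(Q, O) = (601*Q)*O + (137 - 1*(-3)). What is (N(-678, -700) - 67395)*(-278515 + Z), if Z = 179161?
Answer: -28332516395130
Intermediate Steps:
N(Q, O) = 140 + 601*O*Q (N(Q, O) = 601*O*Q + (137 + 3) = 601*O*Q + 140 = 140 + 601*O*Q)
(N(-678, -700) - 67395)*(-278515 + Z) = ((140 + 601*(-700)*(-678)) - 67395)*(-278515 + 179161) = ((140 + 285234600) - 67395)*(-99354) = (285234740 - 67395)*(-99354) = 285167345*(-99354) = -28332516395130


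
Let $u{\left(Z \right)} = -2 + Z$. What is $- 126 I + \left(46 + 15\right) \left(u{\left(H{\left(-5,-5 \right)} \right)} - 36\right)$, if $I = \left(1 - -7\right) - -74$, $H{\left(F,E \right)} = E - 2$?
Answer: $-13077$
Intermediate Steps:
$H{\left(F,E \right)} = -2 + E$
$I = 82$ ($I = \left(1 + \left(-3 + 10\right)\right) + 74 = \left(1 + 7\right) + 74 = 8 + 74 = 82$)
$- 126 I + \left(46 + 15\right) \left(u{\left(H{\left(-5,-5 \right)} \right)} - 36\right) = \left(-126\right) 82 + \left(46 + 15\right) \left(\left(-2 - 7\right) - 36\right) = -10332 + 61 \left(\left(-2 - 7\right) - 36\right) = -10332 + 61 \left(-9 - 36\right) = -10332 + 61 \left(-45\right) = -10332 - 2745 = -13077$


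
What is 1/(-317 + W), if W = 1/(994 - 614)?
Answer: -380/120459 ≈ -0.0031546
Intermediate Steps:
W = 1/380 ≈ 0.0026316
1/(-317 + W) = 1/(-317 + 1/380) = 1/(-120459/380) = -380/120459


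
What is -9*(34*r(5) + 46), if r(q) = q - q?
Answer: -414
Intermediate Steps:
r(q) = 0
-9*(34*r(5) + 46) = -9*(34*0 + 46) = -9*(0 + 46) = -9*46 = -414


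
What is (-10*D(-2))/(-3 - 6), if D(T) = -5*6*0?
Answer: 0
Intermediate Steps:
D(T) = 0 (D(T) = -30*0 = 0)
(-10*D(-2))/(-3 - 6) = (-10*0)/(-3 - 6) = 0/(-9) = 0*(-⅑) = 0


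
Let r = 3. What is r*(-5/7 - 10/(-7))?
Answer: 15/7 ≈ 2.1429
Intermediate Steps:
r*(-5/7 - 10/(-7)) = 3*(-5/7 - 10/(-7)) = 3*(-5*1/7 - 10*(-1/7)) = 3*(-5/7 + 10/7) = 3*(5/7) = 15/7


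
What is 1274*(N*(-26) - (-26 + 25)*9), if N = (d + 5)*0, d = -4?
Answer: 11466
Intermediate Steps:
N = 0 (N = (-4 + 5)*0 = 1*0 = 0)
1274*(N*(-26) - (-26 + 25)*9) = 1274*(0*(-26) - (-26 + 25)*9) = 1274*(0 - (-1)*9) = 1274*(0 - 1*(-9)) = 1274*(0 + 9) = 1274*9 = 11466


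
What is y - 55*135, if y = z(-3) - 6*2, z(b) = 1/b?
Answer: -22312/3 ≈ -7437.3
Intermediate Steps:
y = -37/3 (y = 1/(-3) - 6*2 = -1/3 - 12 = -37/3 ≈ -12.333)
y - 55*135 = -37/3 - 55*135 = -37/3 - 7425 = -22312/3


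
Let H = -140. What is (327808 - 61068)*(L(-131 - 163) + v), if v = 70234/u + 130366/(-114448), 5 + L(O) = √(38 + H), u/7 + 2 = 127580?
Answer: -10326527965194785/6387958038 + 266740*I*√102 ≈ -1.6166e+6 + 2.6939e+6*I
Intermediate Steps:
u = 893046 (u = -14 + 7*127580 = -14 + 893060 = 893046)
L(O) = -5 + I*√102 (L(O) = -5 + √(38 - 140) = -5 + √(-102) = -5 + I*√102)
v = -27096173501/25551832152 (v = 70234/893046 + 130366/(-114448) = 70234*(1/893046) + 130366*(-1/114448) = 35117/446523 - 65183/57224 = -27096173501/25551832152 ≈ -1.0604)
(327808 - 61068)*(L(-131 - 163) + v) = (327808 - 61068)*((-5 + I*√102) - 27096173501/25551832152) = 266740*(-154855334261/25551832152 + I*√102) = -10326527965194785/6387958038 + 266740*I*√102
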